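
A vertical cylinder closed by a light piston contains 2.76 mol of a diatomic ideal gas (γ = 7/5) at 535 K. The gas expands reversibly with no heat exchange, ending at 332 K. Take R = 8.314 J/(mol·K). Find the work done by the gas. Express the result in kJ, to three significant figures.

W ≈ 11.6 kJ

Adiabatic ⇒ Q = 0, so W_by = −ΔU = nCᵥ(T₁ − T₂).
Cᵥ = 5R/2 = 20.79 J/(mol·K).
W = (2.76)(20.79)(535 − 332) = 11645 J.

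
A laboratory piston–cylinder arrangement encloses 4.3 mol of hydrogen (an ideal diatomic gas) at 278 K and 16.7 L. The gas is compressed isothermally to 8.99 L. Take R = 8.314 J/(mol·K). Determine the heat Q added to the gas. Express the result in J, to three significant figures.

Isothermal ⇒ ΔU = 0, so Q = W = nRT ln(V₂/V₁).
Q = (4.3)(8.314)(278) ln(8.99/16.7) = 9939 × -0.6193 = -6155 J.

Q ≈ -6150 J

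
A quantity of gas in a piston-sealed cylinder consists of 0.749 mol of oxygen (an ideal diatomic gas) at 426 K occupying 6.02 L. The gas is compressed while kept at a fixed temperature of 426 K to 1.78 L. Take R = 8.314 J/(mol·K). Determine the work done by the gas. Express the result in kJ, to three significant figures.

Isothermal: W = nRT ln(V₂/V₁).
W = (0.749)(8.314)(426) × ln(1.78/6.02)
  = 2653 × -1.218
W_by_gas = -3232 J.

W ≈ -3.23 kJ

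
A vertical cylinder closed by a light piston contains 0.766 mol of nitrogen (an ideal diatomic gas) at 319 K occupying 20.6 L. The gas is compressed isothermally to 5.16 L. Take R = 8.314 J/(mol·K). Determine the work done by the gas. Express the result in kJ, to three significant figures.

W ≈ -2.81 kJ

Isothermal: W = nRT ln(V₂/V₁).
W = (0.766)(8.314)(319) × ln(5.16/20.6)
  = 2032 × -1.384
W_by_gas = -2812 J.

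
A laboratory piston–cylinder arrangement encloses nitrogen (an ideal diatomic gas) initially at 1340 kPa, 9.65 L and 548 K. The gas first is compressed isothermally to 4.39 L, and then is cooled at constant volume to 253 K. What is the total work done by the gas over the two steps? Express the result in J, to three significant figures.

W_total ≈ -10200 J

Step 1 (isothermal): W = P₁V₁ ln(V₂/V₁) = (12931) ln(4.39/9.65) = -10185 J.
Step 2 (isochoric): W = 0 (constant volume).
W_total = -10185 + 0 = -10185 J.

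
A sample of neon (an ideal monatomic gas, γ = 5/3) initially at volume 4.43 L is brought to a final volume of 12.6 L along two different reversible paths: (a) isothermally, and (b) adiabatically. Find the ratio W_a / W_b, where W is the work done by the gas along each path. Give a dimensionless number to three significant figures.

W_a / W_b ≈ 1.39

Path (a) isothermal: W = P₁V₁ ln(V₂/V₁) → W_a/(P₁V₁) = 1.045.
Path (b) adiabatic: W = P₁V₁(1 − (V₁/V₂)^(γ−1))/(γ−1) → W_b/(P₁V₁) = 0.7528.
W_a / W_b = 1.045 / 0.7528 = 1.389.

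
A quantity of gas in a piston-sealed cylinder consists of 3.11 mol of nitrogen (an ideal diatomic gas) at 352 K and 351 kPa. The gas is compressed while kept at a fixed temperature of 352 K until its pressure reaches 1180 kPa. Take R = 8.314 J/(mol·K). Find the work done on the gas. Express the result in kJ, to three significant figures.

W ≈ 11.0 kJ

Isothermal process: W = nRT ln(V₂/V₁) = nRT ln(P₁/P₂).
W = (3.11)(8.314)(352) × ln(351/1180)
  = 9102 × ln(0.2975) = 9102 × -1.212
W_by_gas = -11035 J; work on gas = −W_by = 11035 J.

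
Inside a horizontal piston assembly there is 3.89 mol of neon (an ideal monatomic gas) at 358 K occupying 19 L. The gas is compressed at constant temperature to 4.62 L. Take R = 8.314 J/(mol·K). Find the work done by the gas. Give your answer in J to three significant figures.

Isothermal: W = nRT ln(V₂/V₁).
W = (3.89)(8.314)(358) × ln(4.62/19)
  = 11578 × -1.414
W_by_gas = -16372 J.

W ≈ -16400 J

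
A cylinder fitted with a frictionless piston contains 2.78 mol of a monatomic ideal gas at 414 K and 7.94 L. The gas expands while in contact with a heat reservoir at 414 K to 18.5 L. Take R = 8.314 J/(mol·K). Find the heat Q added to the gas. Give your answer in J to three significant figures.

Q ≈ 8090 J

Isothermal ⇒ ΔU = 0, so Q = W = nRT ln(V₂/V₁).
Q = (2.78)(8.314)(414) ln(18.5/7.94) = 9569 × 0.8459 = 8094 J.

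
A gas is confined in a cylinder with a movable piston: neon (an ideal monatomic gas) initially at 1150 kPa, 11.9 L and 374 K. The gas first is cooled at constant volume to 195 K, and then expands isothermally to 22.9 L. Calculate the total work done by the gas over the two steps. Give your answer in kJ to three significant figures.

Step 1 (isochoric): W = 0 (constant volume).
After step 1: P = 599.6 kPa (V unchanged).
Step 2 (isothermal): W = P₁V₁ ln(V₂/V₁) = (7135) ln(22.9/11.9) = 4671 J.
W_total = 0 + 4671 = 4671 J.

W_total ≈ 4.67 kJ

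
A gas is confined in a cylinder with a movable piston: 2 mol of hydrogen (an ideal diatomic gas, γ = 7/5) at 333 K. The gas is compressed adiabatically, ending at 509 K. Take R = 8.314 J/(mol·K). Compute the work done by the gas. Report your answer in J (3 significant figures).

Adiabatic ⇒ Q = 0, so W_by = −ΔU = nCᵥ(T₁ − T₂).
Cᵥ = 5R/2 = 20.79 J/(mol·K).
W = (2)(20.79)(333 − 509) = -7316 J.

W ≈ -7320 J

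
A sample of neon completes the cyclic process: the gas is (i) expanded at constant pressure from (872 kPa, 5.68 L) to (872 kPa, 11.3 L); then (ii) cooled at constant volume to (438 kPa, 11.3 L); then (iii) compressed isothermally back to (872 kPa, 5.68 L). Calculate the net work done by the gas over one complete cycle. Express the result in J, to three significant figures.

W_net ≈ 1500 J

Leg (i): W = PΔV = (872)(11.3 − 5.68) = 4901 J.
Leg (ii): W = 0.
Leg (iii): W = PᵢVᵢ ln(V_f/Vᵢ) = (4949) ln(5.68/11.3) = -3404 J.
W_net = 4901 − 3404 = 1496 J.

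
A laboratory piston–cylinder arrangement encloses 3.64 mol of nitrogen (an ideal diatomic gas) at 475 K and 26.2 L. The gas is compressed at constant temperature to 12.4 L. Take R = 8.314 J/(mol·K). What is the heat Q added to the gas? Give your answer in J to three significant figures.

Isothermal ⇒ ΔU = 0, so Q = W = nRT ln(V₂/V₁).
Q = (3.64)(8.314)(475) ln(12.4/26.2) = 14375 × -0.7481 = -10753 J.

Q ≈ -10800 J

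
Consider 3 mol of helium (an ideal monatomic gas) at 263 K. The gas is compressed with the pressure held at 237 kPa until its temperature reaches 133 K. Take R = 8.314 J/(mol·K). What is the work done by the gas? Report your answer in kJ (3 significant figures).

W ≈ -3.24 kJ

Isobaric: W = P ΔV = nR ΔT.
W = (3)(8.314)(133 − 263) = -3242 J.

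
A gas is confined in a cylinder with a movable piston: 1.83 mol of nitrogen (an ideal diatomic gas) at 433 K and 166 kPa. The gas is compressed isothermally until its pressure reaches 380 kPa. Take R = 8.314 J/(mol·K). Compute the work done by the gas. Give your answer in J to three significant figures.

Isothermal process: W = nRT ln(V₂/V₁) = nRT ln(P₁/P₂).
W = (1.83)(8.314)(433) × ln(166/380)
  = 6588 × ln(0.4368) = 6588 × -0.8282
W_by_gas = -5456 J.

W ≈ -5460 J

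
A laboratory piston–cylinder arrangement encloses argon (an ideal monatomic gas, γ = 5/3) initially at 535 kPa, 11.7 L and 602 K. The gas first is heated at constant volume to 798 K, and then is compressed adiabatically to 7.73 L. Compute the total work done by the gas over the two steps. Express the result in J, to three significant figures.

Step 1 (isochoric): W = 0 (constant volume).
After step 1: P = 709.2 kPa (V unchanged).
Step 2 (adiabatic): W = (P₁V₁ − P₂V₂)/(γ−1) = (8297 − 10938)/0.667 = -3961 J.
W_total = 0 − 3961 = -3961 J.

W_total ≈ -3960 J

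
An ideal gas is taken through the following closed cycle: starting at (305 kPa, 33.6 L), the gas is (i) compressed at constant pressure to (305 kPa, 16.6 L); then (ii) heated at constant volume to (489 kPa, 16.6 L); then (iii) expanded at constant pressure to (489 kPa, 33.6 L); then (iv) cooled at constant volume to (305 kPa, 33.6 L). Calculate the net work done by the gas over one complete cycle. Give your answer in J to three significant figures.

Constant-volume legs do no work.
W(i) = (305)(16.6 − 33.6) = -5185 J; W(iii) = (489)(33.6 − 16.6) = 8313 J.
W_net = -5185 + 8313 = 3128 J (the clockwise enclosed area).

W_net ≈ 3130 J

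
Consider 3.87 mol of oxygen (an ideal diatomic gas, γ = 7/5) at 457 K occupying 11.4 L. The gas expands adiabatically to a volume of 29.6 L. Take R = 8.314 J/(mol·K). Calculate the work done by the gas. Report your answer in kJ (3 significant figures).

W ≈ 11.7 kJ

Adiabatic: TV^(γ−1) = const with γ = 7/5.
T₂ = T₁ (V₁/V₂)^(γ−1) = 457 × (11.4/29.6)^0.4 = 457 × 0.6827 = 312 K.
W_by = nCᵥ(T₁ − T₂) = (3.87)(20.79)(457 − 312) = 11663 J.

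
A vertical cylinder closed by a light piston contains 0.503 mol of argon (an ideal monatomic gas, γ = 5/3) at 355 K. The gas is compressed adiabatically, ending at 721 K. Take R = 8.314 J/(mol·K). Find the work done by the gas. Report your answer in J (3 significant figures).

W ≈ -2300 J

Adiabatic ⇒ Q = 0, so W_by = −ΔU = nCᵥ(T₁ − T₂).
Cᵥ = 3R/2 = 12.47 J/(mol·K).
W = (0.503)(12.47)(355 − 721) = -2296 J.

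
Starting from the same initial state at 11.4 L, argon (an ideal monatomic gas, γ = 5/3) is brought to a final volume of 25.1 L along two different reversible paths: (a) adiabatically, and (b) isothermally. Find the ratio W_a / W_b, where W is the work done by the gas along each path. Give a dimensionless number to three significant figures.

Path (a) adiabatic: W = P₁V₁(1 − (V₁/V₂)^(γ−1))/(γ−1) → W_a/(P₁V₁) = 0.6137.
Path (b) isothermal: W = P₁V₁ ln(V₂/V₁) → W_b/(P₁V₁) = 0.7893.
W_a / W_b = 0.6137 / 0.7893 = 0.7776.

W_a / W_b ≈ 0.778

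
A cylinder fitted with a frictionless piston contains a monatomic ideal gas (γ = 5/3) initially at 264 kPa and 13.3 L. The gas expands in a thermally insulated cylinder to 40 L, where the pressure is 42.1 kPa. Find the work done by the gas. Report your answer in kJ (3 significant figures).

W ≈ 2.74 kJ

Adiabatic: W = (P₁V₁ − P₂V₂)/(γ − 1) with γ = 5/3.
P₁V₁ = 3511 J, P₂V₂ = 1684 J.
W = (3511 − 1684) / 0.6667 = 2741 J.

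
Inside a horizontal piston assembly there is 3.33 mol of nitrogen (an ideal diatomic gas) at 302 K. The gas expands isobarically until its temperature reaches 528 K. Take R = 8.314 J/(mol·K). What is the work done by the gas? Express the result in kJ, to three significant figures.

W ≈ 6.26 kJ

Isobaric: W = P ΔV = nR ΔT.
W = (3.33)(8.314)(528 − 302) = 6257 J.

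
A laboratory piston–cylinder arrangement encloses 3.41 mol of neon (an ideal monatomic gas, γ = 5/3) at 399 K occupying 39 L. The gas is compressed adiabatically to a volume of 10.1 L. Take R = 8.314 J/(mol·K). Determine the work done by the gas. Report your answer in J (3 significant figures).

Adiabatic: TV^(γ−1) = const with γ = 5/3.
T₂ = T₁ (V₁/V₂)^(γ−1) = 399 × (39/10.1)^0.667 = 399 × 2.461 = 982.1 K.
W_by = nCᵥ(T₁ − T₂) = (3.41)(12.47)(399 − 982.1) = -24795 J.

W ≈ -24800 J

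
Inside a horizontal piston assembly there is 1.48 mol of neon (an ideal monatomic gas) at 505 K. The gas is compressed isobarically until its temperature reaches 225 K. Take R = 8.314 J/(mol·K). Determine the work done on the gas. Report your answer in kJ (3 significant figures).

W ≈ 3.45 kJ

Isobaric: W = P ΔV = nR ΔT.
W = (1.48)(8.314)(225 − 505) = -3445 J.
Work on gas = −W_by = 3445 J.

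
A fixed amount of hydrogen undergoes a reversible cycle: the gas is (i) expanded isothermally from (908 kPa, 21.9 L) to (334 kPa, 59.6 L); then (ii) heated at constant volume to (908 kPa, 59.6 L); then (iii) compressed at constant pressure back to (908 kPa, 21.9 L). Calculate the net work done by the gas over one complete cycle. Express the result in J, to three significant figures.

Leg (i): W = PᵢVᵢ ln(V_f/Vᵢ) = (19885) ln(59.6/21.9) = 19908 J.
Leg (ii): W = 0.
Leg (iii): W = PΔV = (908)(21.9 − 59.6) = -34232 J.
W_net = 19908 − 34232 = -14323 J.

W_net ≈ -14300 J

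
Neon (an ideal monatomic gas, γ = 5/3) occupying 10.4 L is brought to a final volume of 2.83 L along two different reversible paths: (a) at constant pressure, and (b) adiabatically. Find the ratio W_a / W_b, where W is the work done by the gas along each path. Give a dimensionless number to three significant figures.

W_a / W_b ≈ 0.351

Path (a) isobaric: W = P₁(V₂ − V₁) → W_a/(P₁V₁) = -0.7279.
Path (b) adiabatic: W = P₁V₁(1 − (V₁/V₂)^(γ−1))/(γ−1) → W_b/(P₁V₁) = -2.072.
W_a / W_b = -0.7279 / -2.072 = 0.3513.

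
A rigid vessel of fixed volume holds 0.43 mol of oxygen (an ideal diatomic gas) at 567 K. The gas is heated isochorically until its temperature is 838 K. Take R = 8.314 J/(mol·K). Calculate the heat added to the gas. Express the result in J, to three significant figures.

Constant volume ⇒ W = 0, so Q = ΔU = nCᵥΔT with Cᵥ = 5R/2 = 20.79 J/(mol·K).
ΔU = (0.43)(20.79)(838 − 567) = 2422 J.

Q ≈ 2420 J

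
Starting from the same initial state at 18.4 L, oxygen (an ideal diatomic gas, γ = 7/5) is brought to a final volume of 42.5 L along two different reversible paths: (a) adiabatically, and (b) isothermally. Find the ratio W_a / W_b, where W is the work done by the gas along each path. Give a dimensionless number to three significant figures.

W_a / W_b ≈ 0.850

Path (a) adiabatic: W = P₁V₁(1 − (V₁/V₂)^(γ−1))/(γ−1) → W_a/(P₁V₁) = 0.7114.
Path (b) isothermal: W = P₁V₁ ln(V₂/V₁) → W_b/(P₁V₁) = 0.8372.
W_a / W_b = 0.7114 / 0.8372 = 0.8498.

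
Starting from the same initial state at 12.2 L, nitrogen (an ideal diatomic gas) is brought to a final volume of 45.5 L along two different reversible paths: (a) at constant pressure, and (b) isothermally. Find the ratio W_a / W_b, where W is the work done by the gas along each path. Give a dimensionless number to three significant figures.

Path (a) isobaric: W = P₁(V₂ − V₁) → W_a/(P₁V₁) = 2.73.
Path (b) isothermal: W = P₁V₁ ln(V₂/V₁) → W_b/(P₁V₁) = 1.316.
W_a / W_b = 2.73 / 1.316 = 2.074.

W_a / W_b ≈ 2.07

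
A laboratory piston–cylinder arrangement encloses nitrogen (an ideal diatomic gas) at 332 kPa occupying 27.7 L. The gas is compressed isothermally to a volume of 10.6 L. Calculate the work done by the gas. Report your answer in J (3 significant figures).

Isothermal: W = nRT ln(V₂/V₁) = P₁V₁ ln(V₂/V₁).
P₁V₁ = (332 kPa)(27.7 L) = 9196 J.
W = 9196 × ln(10.6/27.7) = 9196 × -0.9606
W_by_gas = -8834 J.

W ≈ -8830 J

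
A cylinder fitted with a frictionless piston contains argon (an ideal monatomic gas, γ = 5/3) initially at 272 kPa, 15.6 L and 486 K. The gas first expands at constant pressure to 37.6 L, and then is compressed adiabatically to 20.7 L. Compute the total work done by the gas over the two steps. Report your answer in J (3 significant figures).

W_total ≈ -1510 J

Step 1 (isobaric): W = PΔV = (272 kPa)(37.6 − 15.6 L) = 5984 J.
After step 1: P = 272 kPa, V = 37.6 L, T = 1171 K.
Step 2 (adiabatic): W = (P₁V₁ − P₂V₂)/(γ−1) = (10227 − 15225)/0.667 = -7497 J.
W_total = 5984 − 7497 = -1513 J.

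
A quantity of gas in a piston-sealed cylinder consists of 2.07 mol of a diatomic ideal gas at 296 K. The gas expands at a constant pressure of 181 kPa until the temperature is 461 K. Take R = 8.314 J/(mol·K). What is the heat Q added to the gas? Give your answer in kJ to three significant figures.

Q ≈ 9.94 kJ

Isobaric: W = nRΔT = (2.07)(8.314)(165) = 2840 J.
ΔU = nCᵥΔT with Cᵥ = 5R/2: ΔU = (2.07)(20.79)(165) = 7099 J.
Q = ΔU + W = 7099 + 2840 = 9939 J.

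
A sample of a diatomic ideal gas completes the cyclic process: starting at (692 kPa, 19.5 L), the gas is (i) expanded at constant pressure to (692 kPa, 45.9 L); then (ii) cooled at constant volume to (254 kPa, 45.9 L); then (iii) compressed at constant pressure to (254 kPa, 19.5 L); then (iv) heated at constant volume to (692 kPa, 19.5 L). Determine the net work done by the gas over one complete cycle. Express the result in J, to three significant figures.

W_net ≈ 11600 J

Constant-volume legs do no work.
W(i) = (692)(45.9 − 19.5) = 18269 J; W(iii) = (254)(19.5 − 45.9) = -6706 J.
W_net = 18269 − 6706 = 11563 J (the clockwise enclosed area).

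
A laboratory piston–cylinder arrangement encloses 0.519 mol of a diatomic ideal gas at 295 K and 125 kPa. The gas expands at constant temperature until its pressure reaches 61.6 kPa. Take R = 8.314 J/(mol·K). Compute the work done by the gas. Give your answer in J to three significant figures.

Isothermal process: W = nRT ln(V₂/V₁) = nRT ln(P₁/P₂).
W = (0.519)(8.314)(295) × ln(125/61.6)
  = 1273 × ln(2.029) = 1273 × 0.7077
W_by_gas = 900.8 J.

W ≈ 901 J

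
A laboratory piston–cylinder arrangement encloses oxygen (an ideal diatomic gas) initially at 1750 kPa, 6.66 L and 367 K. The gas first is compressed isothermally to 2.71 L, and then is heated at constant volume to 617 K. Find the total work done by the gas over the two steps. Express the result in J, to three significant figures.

Step 1 (isothermal): W = P₁V₁ ln(V₂/V₁) = (11655) ln(2.71/6.66) = -10480 J.
Step 2 (isochoric): W = 0 (constant volume).
W_total = -10480 + 0 = -10480 J.

W_total ≈ -10500 J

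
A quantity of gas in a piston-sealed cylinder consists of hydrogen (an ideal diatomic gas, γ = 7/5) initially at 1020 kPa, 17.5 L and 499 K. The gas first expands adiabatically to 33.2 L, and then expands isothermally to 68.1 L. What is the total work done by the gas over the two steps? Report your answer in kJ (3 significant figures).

W_total ≈ 20.0 kJ

Step 1 (adiabatic): W = (P₁V₁ − P₂V₂)/(γ−1) = (17850 − 13817)/0.4 = 10084 J.
After step 1: P = 416.2 kPa, V = 33.2 L, T = 386.2 K.
Step 2 (isothermal): W = P₁V₁ ln(V₂/V₁) = (13817) ln(68.1/33.2) = 9926 J.
W_total = 10084 + 9926 = 20010 J.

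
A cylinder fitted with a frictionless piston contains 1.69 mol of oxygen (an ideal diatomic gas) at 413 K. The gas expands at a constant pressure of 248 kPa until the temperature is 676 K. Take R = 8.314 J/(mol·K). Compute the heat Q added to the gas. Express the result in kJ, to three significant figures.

Isobaric: W = nRΔT = (1.69)(8.314)(263) = 3695 J.
ΔU = nCᵥΔT with Cᵥ = 5R/2: ΔU = (1.69)(20.79)(263) = 9238 J.
Q = ΔU + W = 9238 + 3695 = 12934 J.

Q ≈ 12.9 kJ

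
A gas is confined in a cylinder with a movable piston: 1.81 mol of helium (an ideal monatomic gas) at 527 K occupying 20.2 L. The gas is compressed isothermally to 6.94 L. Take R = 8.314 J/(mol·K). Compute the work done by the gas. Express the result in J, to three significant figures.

W ≈ -8470 J

Isothermal: W = nRT ln(V₂/V₁).
W = (1.81)(8.314)(527) × ln(6.94/20.2)
  = 7930 × -1.068
W_by_gas = -8473 J.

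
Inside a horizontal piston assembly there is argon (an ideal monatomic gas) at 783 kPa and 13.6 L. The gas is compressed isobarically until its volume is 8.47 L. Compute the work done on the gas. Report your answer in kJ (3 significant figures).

Isobaric: W = P ΔV.
W = (783 kPa)(8.47 − 13.6 L) = (783)(-5.13) = -4017 J.
Work on gas = −W_by = 4017 J.

W ≈ 4.02 kJ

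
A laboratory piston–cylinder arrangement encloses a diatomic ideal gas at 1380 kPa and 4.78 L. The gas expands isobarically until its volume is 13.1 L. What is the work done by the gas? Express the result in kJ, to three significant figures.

W ≈ 11.5 kJ

Isobaric: W = P ΔV.
W = (1380 kPa)(13.1 − 4.78 L) = (1380)(8.32) = 11482 J.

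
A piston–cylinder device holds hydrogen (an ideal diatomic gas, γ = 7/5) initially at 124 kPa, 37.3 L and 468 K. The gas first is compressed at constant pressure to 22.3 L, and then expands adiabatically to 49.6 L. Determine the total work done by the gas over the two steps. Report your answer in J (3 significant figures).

Step 1 (isobaric): W = PΔV = (124 kPa)(22.3 − 37.3 L) = -1860 J.
After step 1: P = 124 kPa, V = 22.3 L, T = 279.8 K.
Step 2 (adiabatic): W = (P₁V₁ − P₂V₂)/(γ−1) = (2765 − 2008)/0.4 = 1892 J.
W_total = -1860 + 1892 = 31.94 J.

W_total ≈ 31.9 J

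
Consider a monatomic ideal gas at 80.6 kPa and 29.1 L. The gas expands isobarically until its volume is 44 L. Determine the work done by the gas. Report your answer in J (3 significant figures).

Isobaric: W = P ΔV.
W = (80.6 kPa)(44 − 29.1 L) = (80.6)(14.9) = 1201 J.

W ≈ 1200 J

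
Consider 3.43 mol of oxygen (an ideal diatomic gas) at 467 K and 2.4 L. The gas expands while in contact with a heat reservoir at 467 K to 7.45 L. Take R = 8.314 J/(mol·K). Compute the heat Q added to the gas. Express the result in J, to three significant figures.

Isothermal ⇒ ΔU = 0, so Q = W = nRT ln(V₂/V₁).
Q = (3.43)(8.314)(467) ln(7.45/2.4) = 13317 × 1.133 = 15085 J.

Q ≈ 15100 J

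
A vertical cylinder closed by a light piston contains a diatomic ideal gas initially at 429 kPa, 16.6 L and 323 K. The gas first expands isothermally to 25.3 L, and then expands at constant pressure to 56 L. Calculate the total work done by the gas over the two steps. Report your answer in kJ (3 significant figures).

Step 1 (isothermal): W = P₁V₁ ln(V₂/V₁) = (7121) ln(25.3/16.6) = 3001 J.
After step 1: P = 281.5 kPa, V = 25.3 L, T = 323 K.
Step 2 (isobaric): W = PΔV = (281.5 kPa)(56 − 25.3 L) = 8641 J.
W_total = 3001 + 8641 = 11642 J.

W_total ≈ 11.6 kJ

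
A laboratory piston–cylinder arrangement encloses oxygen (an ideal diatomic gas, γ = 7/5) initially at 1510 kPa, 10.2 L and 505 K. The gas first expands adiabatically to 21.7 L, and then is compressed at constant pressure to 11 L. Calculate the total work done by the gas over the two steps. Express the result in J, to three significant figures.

W_total ≈ 4420 J

Step 1 (adiabatic): W = (P₁V₁ − P₂V₂)/(γ−1) = (15402 − 11388)/0.4 = 10036 J.
After step 1: P = 524.8 kPa, V = 21.7 L, T = 373.4 K.
Step 2 (isobaric): W = PΔV = (524.8 kPa)(11 − 21.7 L) = -5615 J.
W_total = 10036 − 5615 = 4421 J.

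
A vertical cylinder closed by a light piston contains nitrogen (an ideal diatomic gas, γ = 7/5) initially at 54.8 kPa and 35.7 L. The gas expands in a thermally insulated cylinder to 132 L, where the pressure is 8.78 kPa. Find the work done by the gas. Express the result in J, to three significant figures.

Adiabatic: W = (P₁V₁ − P₂V₂)/(γ − 1) with γ = 7/5.
P₁V₁ = 1956 J, P₂V₂ = 1159 J.
W = (1956 − 1159) / 0.4 = 1994 J.

W ≈ 1990 J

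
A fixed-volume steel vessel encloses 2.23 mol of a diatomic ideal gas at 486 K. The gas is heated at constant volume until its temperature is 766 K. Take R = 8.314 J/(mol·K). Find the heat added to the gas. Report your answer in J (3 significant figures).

Q ≈ 13000 J

Constant volume ⇒ W = 0, so Q = ΔU = nCᵥΔT with Cᵥ = 5R/2 = 20.79 J/(mol·K).
ΔU = (2.23)(20.79)(766 − 486) = 12978 J.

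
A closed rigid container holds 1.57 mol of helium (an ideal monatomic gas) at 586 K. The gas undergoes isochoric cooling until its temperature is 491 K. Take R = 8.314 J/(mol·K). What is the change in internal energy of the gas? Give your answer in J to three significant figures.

Constant volume ⇒ W = 0, so Q = ΔU = nCᵥΔT with Cᵥ = 3R/2 = 12.47 J/(mol·K).
ΔU = (1.57)(12.47)(491 − 586) = -1860 J.

ΔU ≈ -1860 J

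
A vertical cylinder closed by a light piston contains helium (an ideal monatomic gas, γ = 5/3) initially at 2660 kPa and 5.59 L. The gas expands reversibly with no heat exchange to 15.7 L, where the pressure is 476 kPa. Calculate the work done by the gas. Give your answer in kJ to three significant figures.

W ≈ 11.1 kJ

Adiabatic: W = (P₁V₁ − P₂V₂)/(γ − 1) with γ = 5/3.
P₁V₁ = 14869 J, P₂V₂ = 7473 J.
W = (14869 − 7473) / 0.6667 = 11094 J.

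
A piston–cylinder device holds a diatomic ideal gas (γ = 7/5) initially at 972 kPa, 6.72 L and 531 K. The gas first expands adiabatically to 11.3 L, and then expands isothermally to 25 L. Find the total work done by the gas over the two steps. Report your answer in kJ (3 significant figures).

Step 1 (adiabatic): W = (P₁V₁ − P₂V₂)/(γ−1) = (6532 − 5306)/0.4 = 3065 J.
After step 1: P = 469.5 kPa, V = 11.3 L, T = 431.3 K.
Step 2 (isothermal): W = P₁V₁ ln(V₂/V₁) = (5306) ln(25/11.3) = 4213 J.
W_total = 3065 + 4213 = 7278 J.

W_total ≈ 7.28 kJ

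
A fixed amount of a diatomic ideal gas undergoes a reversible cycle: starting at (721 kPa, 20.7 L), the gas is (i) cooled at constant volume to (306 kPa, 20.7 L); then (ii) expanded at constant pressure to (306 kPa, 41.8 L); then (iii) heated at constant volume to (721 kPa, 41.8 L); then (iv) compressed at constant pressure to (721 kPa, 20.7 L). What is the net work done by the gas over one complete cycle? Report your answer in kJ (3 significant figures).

W_net ≈ -8.76 kJ

Constant-volume legs do no work.
W(ii) = (306)(41.8 − 20.7) = 6457 J; W(iv) = (721)(20.7 − 41.8) = -15213 J.
W_net = 6457 − 15213 = -8756 J (the counter-clockwise enclosed area).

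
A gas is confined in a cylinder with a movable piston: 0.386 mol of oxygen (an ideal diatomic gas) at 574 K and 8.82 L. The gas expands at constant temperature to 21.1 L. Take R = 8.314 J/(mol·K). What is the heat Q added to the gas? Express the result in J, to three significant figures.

Isothermal ⇒ ΔU = 0, so Q = W = nRT ln(V₂/V₁).
Q = (0.386)(8.314)(574) ln(21.1/8.82) = 1842 × 0.8723 = 1607 J.

Q ≈ 1610 J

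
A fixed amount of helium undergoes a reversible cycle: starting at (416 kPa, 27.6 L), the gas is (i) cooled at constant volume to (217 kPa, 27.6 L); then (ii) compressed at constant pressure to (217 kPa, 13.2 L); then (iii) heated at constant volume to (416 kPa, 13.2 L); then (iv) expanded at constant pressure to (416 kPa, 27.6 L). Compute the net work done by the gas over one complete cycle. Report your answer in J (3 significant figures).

W_net ≈ 2870 J

Constant-volume legs do no work.
W(ii) = (217)(13.2 − 27.6) = -3125 J; W(iv) = (416)(27.6 − 13.2) = 5990 J.
W_net = -3125 + 5990 = 2866 J (the clockwise enclosed area).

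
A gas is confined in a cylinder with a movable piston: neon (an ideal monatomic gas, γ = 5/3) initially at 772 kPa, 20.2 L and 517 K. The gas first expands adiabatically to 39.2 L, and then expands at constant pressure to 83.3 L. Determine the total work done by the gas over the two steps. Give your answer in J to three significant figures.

Step 1 (adiabatic): W = (P₁V₁ − P₂V₂)/(γ−1) = (15594 − 10023)/0.667 = 8357 J.
After step 1: P = 255.7 kPa, V = 39.2 L, T = 332.3 K.
Step 2 (isobaric): W = PΔV = (255.7 kPa)(83.3 − 39.2 L) = 11276 J.
W_total = 8357 + 11276 = 19633 J.

W_total ≈ 19600 J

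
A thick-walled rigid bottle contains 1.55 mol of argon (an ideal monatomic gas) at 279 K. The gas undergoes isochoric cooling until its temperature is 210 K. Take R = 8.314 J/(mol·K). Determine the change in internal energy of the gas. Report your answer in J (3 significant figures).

Constant volume ⇒ W = 0, so Q = ΔU = nCᵥΔT with Cᵥ = 3R/2 = 12.47 J/(mol·K).
ΔU = (1.55)(12.47)(210 − 279) = -1334 J.

ΔU ≈ -1330 J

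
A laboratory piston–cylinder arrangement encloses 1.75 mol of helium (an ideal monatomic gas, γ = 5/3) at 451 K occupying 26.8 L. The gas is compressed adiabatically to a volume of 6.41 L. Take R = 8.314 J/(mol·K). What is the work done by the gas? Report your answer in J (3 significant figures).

Adiabatic: TV^(γ−1) = const with γ = 5/3.
T₂ = T₁ (V₁/V₂)^(γ−1) = 451 × (26.8/6.41)^0.667 = 451 × 2.595 = 1170 K.
W_by = nCᵥ(T₁ − T₂) = (1.75)(12.47)(451 − 1170) = -15702 J.

W ≈ -15700 J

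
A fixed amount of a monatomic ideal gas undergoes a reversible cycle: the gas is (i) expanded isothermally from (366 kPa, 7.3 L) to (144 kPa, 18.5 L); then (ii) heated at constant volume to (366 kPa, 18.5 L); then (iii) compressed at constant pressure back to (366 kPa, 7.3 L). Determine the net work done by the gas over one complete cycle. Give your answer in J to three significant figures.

Leg (i): W = PᵢVᵢ ln(V_f/Vᵢ) = (2672) ln(18.5/7.3) = 2484 J.
Leg (ii): W = 0.
Leg (iii): W = PΔV = (366)(7.3 − 18.5) = -4099 J.
W_net = 2484 − 4099 = -1615 J.

W_net ≈ -1610 J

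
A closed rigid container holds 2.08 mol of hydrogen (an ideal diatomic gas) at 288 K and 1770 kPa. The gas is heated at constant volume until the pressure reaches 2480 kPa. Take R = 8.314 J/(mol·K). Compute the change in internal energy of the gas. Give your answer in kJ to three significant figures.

ΔU ≈ 4.99 kJ

Constant volume ⇒ W = 0, so Q = ΔU = nCᵥΔT with Cᵥ = 5R/2 = 20.79 J/(mol·K).
At constant V, T₂/T₁ = P₂/P₁ ⇒ ΔT = T₁(P₂/P₁ − 1) = 288·(2480/1770 − 1) = 115.5 K.
ΔU = (2.08)(20.79)(115.5) = 4994 J.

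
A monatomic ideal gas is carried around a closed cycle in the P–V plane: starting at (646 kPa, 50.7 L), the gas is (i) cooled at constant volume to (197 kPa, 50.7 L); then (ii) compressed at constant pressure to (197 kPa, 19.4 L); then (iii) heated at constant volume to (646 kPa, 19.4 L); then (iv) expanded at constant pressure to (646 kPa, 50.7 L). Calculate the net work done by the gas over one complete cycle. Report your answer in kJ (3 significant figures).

W_net ≈ 14.1 kJ

Constant-volume legs do no work.
W(ii) = (197)(19.4 − 50.7) = -6166 J; W(iv) = (646)(50.7 − 19.4) = 20220 J.
W_net = -6166 + 20220 = 14054 J (the clockwise enclosed area).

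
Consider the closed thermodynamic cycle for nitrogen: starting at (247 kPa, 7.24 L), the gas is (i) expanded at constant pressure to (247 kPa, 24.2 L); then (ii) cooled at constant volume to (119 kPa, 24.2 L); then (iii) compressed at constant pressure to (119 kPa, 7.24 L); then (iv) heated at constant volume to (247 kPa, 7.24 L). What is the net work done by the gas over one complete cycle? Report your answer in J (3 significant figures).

W_net ≈ 2170 J

Constant-volume legs do no work.
W(i) = (247)(24.2 − 7.24) = 4189 J; W(iii) = (119)(7.24 − 24.2) = -2018 J.
W_net = 4189 − 2018 = 2171 J (the clockwise enclosed area).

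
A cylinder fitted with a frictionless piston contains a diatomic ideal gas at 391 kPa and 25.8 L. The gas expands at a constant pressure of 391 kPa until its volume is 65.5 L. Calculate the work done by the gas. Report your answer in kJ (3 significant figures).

Isobaric: W = P ΔV.
W = (391 kPa)(65.5 − 25.8 L) = (391)(39.7) = 15523 J.

W ≈ 15.5 kJ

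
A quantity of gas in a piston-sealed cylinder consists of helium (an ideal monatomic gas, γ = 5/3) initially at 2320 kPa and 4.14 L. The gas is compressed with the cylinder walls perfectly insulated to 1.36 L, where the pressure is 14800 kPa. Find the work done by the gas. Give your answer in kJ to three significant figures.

Adiabatic: W = (P₁V₁ − P₂V₂)/(γ − 1) with γ = 5/3.
P₁V₁ = 9605 J, P₂V₂ = 20128 J.
W = (9605 − 20128) / 0.6667 = -15785 J.

W ≈ -15.8 kJ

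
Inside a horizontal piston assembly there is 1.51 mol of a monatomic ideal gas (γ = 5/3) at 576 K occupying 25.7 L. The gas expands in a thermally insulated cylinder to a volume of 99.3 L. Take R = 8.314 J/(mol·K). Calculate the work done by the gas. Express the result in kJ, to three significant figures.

W ≈ 6.44 kJ

Adiabatic: TV^(γ−1) = const with γ = 5/3.
T₂ = T₁ (V₁/V₂)^(γ−1) = 576 × (25.7/99.3)^0.667 = 576 × 0.4061 = 233.9 K.
W_by = nCᵥ(T₁ − T₂) = (1.51)(12.47)(576 − 233.9) = 6442 J.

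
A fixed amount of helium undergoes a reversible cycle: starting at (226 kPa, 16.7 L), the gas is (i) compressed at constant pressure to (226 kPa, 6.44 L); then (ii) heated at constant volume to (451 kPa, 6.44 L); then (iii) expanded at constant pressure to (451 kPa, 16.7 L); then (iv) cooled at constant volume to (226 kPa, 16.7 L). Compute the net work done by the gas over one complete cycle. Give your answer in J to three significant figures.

W_net ≈ 2310 J

Constant-volume legs do no work.
W(i) = (226)(6.44 − 16.7) = -2319 J; W(iii) = (451)(16.7 − 6.44) = 4627 J.
W_net = -2319 + 4627 = 2308 J (the clockwise enclosed area).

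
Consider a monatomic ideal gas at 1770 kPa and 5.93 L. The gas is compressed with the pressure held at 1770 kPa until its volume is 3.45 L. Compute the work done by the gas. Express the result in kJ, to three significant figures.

W ≈ -4.39 kJ

Isobaric: W = P ΔV.
W = (1770 kPa)(3.45 − 5.93 L) = (1770)(-2.48) = -4390 J.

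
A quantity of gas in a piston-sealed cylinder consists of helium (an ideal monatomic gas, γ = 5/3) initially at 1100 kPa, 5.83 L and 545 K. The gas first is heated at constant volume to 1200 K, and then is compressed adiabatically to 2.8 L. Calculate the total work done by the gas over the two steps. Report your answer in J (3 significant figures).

W_total ≈ -13400 J

Step 1 (isochoric): W = 0 (constant volume).
After step 1: P = 2422 kPa (V unchanged).
Step 2 (adiabatic): W = (P₁V₁ − P₂V₂)/(γ−1) = (14120 − 23024)/0.667 = -13356 J.
W_total = 0 − 13356 = -13356 J.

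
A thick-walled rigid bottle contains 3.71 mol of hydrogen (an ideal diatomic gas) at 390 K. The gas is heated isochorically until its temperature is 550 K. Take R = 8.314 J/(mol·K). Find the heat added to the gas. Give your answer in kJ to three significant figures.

Q ≈ 12.3 kJ

Constant volume ⇒ W = 0, so Q = ΔU = nCᵥΔT with Cᵥ = 5R/2 = 20.79 J/(mol·K).
ΔU = (3.71)(20.79)(550 − 390) = 12338 J.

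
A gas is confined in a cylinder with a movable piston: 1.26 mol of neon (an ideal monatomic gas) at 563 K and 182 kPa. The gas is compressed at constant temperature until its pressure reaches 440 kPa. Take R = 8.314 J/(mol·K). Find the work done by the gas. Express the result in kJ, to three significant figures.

Isothermal process: W = nRT ln(V₂/V₁) = nRT ln(P₁/P₂).
W = (1.26)(8.314)(563) × ln(182/440)
  = 5898 × ln(0.4136) = 5898 × -0.8828
W_by_gas = -5206 J.

W ≈ -5.21 kJ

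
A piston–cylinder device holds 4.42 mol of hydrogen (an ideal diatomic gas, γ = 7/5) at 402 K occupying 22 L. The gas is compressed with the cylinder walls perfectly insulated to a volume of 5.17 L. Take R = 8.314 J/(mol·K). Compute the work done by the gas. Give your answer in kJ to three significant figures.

W ≈ -29.0 kJ

Adiabatic: TV^(γ−1) = const with γ = 7/5.
T₂ = T₁ (V₁/V₂)^(γ−1) = 402 × (22/5.17)^0.4 = 402 × 1.785 = 717.5 K.
W_by = nCᵥ(T₁ − T₂) = (4.42)(20.79)(402 − 717.5) = -28981 J.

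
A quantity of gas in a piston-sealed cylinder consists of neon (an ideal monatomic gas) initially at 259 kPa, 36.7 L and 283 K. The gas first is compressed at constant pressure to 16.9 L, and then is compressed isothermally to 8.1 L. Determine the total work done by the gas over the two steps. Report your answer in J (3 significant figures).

W_total ≈ -8350 J

Step 1 (isobaric): W = PΔV = (259 kPa)(16.9 − 36.7 L) = -5128 J.
After step 1: P = 259 kPa, V = 16.9 L, T = 130.3 K.
Step 2 (isothermal): W = P₁V₁ ln(V₂/V₁) = (4377) ln(8.1/16.9) = -3219 J.
W_total = -5128 − 3219 = -8347 J.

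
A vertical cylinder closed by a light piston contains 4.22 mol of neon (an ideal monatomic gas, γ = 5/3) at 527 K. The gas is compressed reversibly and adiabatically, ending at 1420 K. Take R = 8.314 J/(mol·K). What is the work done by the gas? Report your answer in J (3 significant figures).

W ≈ -47000 J

Adiabatic ⇒ Q = 0, so W_by = −ΔU = nCᵥ(T₁ − T₂).
Cᵥ = 3R/2 = 12.47 J/(mol·K).
W = (4.22)(12.47)(527 − 1420) = -46996 J.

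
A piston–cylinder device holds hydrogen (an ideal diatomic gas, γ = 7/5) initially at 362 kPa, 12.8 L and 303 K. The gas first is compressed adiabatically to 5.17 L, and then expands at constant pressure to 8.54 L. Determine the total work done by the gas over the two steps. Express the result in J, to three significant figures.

W_total ≈ -723 J

Step 1 (adiabatic): W = (P₁V₁ − P₂V₂)/(γ−1) = (4634 − 6659)/0.4 = -5063 J.
After step 1: P = 1288 kPa, V = 5.17 L, T = 435.4 K.
Step 2 (isobaric): W = PΔV = (1288 kPa)(8.54 − 5.17 L) = 4341 J.
W_total = -5063 + 4341 = -722.8 J.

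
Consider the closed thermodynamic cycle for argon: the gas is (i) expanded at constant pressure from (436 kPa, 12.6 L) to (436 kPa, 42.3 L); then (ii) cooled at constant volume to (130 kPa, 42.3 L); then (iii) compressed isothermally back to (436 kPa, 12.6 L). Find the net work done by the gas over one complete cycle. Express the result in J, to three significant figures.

W_net ≈ 6290 J

Leg (i): W = PΔV = (436)(42.3 − 12.6) = 12949 J.
Leg (ii): W = 0.
Leg (iii): W = PᵢVᵢ ln(V_f/Vᵢ) = (5499) ln(12.6/42.3) = -6660 J.
W_net = 12949 − 6660 = 6289 J.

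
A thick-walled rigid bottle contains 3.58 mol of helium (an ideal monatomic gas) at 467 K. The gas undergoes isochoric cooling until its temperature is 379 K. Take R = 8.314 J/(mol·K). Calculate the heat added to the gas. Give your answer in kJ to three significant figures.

Q ≈ -3.93 kJ

Constant volume ⇒ W = 0, so Q = ΔU = nCᵥΔT with Cᵥ = 3R/2 = 12.47 J/(mol·K).
ΔU = (3.58)(12.47)(379 − 467) = -3929 J.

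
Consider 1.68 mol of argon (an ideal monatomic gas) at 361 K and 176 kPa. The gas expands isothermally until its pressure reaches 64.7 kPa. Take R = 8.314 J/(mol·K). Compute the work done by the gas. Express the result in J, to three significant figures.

W ≈ 5050 J

Isothermal process: W = nRT ln(V₂/V₁) = nRT ln(P₁/P₂).
W = (1.68)(8.314)(361) × ln(176/64.7)
  = 5042 × ln(2.72) = 5042 × 1.001
W_by_gas = 5046 J.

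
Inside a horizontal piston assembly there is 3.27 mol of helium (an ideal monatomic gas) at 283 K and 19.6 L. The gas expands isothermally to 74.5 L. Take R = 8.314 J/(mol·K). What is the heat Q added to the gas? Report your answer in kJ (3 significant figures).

Q ≈ 10.3 kJ

Isothermal ⇒ ΔU = 0, so Q = W = nRT ln(V₂/V₁).
Q = (3.27)(8.314)(283) ln(74.5/19.6) = 7694 × 1.335 = 10273 J.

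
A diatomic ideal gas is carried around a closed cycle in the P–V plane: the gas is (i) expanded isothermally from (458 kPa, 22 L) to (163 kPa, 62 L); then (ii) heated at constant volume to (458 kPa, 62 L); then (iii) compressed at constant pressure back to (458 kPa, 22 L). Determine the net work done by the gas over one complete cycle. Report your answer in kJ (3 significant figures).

Leg (i): W = PᵢVᵢ ln(V_f/Vᵢ) = (10076) ln(62/22) = 10440 J.
Leg (ii): W = 0.
Leg (iii): W = PΔV = (458)(22 − 62) = -18320 J.
W_net = 10440 − 18320 = -7880 J.

W_net ≈ -7.88 kJ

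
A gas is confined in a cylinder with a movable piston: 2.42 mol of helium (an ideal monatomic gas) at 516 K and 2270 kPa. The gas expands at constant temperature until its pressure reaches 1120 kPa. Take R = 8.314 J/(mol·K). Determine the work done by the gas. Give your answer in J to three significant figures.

W ≈ 7330 J

Isothermal process: W = nRT ln(V₂/V₁) = nRT ln(P₁/P₂).
W = (2.42)(8.314)(516) × ln(2270/1120)
  = 10382 × ln(2.027) = 10382 × 0.7065
W_by_gas = 7334 J.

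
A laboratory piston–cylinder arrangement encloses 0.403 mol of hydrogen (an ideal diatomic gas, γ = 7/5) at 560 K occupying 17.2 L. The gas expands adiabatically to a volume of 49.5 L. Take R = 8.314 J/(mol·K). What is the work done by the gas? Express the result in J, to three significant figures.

Adiabatic: TV^(γ−1) = const with γ = 7/5.
T₂ = T₁ (V₁/V₂)^(γ−1) = 560 × (17.2/49.5)^0.4 = 560 × 0.6552 = 366.9 K.
W_by = nCᵥ(T₁ − T₂) = (0.403)(20.79)(560 − 366.9) = 1617 J.

W ≈ 1620 J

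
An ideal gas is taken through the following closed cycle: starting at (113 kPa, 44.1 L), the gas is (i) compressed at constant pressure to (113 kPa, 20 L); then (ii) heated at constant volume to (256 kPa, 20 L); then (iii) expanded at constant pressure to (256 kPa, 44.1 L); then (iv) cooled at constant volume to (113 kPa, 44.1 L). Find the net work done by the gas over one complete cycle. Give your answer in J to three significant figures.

Constant-volume legs do no work.
W(i) = (113)(20 − 44.1) = -2723 J; W(iii) = (256)(44.1 − 20) = 6170 J.
W_net = -2723 + 6170 = 3446 J (the clockwise enclosed area).

W_net ≈ 3450 J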